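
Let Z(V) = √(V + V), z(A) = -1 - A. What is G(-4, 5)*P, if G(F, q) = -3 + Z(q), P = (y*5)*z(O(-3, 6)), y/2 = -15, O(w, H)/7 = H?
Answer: -19350 + 6450*√10 ≈ 1046.7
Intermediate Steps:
O(w, H) = 7*H
y = -30 (y = 2*(-15) = -30)
Z(V) = √2*√V (Z(V) = √(2*V) = √2*√V)
P = 6450 (P = (-30*5)*(-1 - 7*6) = -150*(-1 - 1*42) = -150*(-1 - 42) = -150*(-43) = 6450)
G(F, q) = -3 + √2*√q
G(-4, 5)*P = (-3 + √2*√5)*6450 = (-3 + √10)*6450 = -19350 + 6450*√10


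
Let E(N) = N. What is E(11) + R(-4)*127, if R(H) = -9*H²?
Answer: -18277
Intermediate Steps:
E(11) + R(-4)*127 = 11 - 9*(-4)²*127 = 11 - 9*16*127 = 11 - 144*127 = 11 - 18288 = -18277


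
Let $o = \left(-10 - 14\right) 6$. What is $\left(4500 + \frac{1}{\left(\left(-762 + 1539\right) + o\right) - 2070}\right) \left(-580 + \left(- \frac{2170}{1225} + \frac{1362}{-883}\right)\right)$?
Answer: $- \frac{116573620886684}{44410485} \approx -2.6249 \cdot 10^{6}$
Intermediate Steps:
$o = -144$ ($o = \left(-24\right) 6 = -144$)
$\left(4500 + \frac{1}{\left(\left(-762 + 1539\right) + o\right) - 2070}\right) \left(-580 + \left(- \frac{2170}{1225} + \frac{1362}{-883}\right)\right) = \left(4500 + \frac{1}{\left(\left(-762 + 1539\right) - 144\right) - 2070}\right) \left(-580 + \left(- \frac{2170}{1225} + \frac{1362}{-883}\right)\right) = \left(4500 + \frac{1}{\left(777 - 144\right) - 2070}\right) \left(-580 + \left(\left(-2170\right) \frac{1}{1225} + 1362 \left(- \frac{1}{883}\right)\right)\right) = \left(4500 + \frac{1}{633 - 2070}\right) \left(-580 - \frac{102416}{30905}\right) = \left(4500 + \frac{1}{-1437}\right) \left(-580 - \frac{102416}{30905}\right) = \left(4500 - \frac{1}{1437}\right) \left(- \frac{18027316}{30905}\right) = \frac{6466499}{1437} \left(- \frac{18027316}{30905}\right) = - \frac{116573620886684}{44410485}$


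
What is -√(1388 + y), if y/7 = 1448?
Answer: -2*√2881 ≈ -107.35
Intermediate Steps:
y = 10136 (y = 7*1448 = 10136)
-√(1388 + y) = -√(1388 + 10136) = -√11524 = -2*√2881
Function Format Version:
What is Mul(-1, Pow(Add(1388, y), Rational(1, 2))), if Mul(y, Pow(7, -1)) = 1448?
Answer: Mul(-2, Pow(2881, Rational(1, 2))) ≈ -107.35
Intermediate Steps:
y = 10136 (y = Mul(7, 1448) = 10136)
Mul(-1, Pow(Add(1388, y), Rational(1, 2))) = Mul(-1, Pow(Add(1388, 10136), Rational(1, 2))) = Mul(-1, Pow(11524, Rational(1, 2))) = Mul(-1, Mul(2, Pow(2881, Rational(1, 2)))) = Mul(-2, Pow(2881, Rational(1, 2)))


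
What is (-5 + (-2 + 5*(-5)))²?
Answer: 1024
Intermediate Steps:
(-5 + (-2 + 5*(-5)))² = (-5 + (-2 - 25))² = (-5 - 27)² = (-32)² = 1024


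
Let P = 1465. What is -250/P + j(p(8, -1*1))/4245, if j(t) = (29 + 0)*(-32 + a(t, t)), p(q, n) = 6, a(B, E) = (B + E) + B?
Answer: -331208/1243785 ≈ -0.26629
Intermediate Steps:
a(B, E) = E + 2*B
j(t) = -928 + 87*t (j(t) = (29 + 0)*(-32 + (t + 2*t)) = 29*(-32 + 3*t) = -928 + 87*t)
-250/P + j(p(8, -1*1))/4245 = -250/1465 + (-928 + 87*6)/4245 = -250*1/1465 + (-928 + 522)*(1/4245) = -50/293 - 406*1/4245 = -50/293 - 406/4245 = -331208/1243785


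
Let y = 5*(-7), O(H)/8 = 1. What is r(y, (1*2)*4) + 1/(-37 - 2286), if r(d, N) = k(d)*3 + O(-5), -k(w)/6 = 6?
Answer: -232301/2323 ≈ -100.00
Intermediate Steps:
O(H) = 8 (O(H) = 8*1 = 8)
k(w) = -36 (k(w) = -6*6 = -36)
y = -35
r(d, N) = -100 (r(d, N) = -36*3 + 8 = -108 + 8 = -100)
r(y, (1*2)*4) + 1/(-37 - 2286) = -100 + 1/(-37 - 2286) = -100 + 1/(-2323) = -100 - 1/2323 = -232301/2323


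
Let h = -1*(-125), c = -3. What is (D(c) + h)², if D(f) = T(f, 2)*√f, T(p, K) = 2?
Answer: 15613 + 500*I*√3 ≈ 15613.0 + 866.03*I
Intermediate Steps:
h = 125
D(f) = 2*√f
(D(c) + h)² = (2*√(-3) + 125)² = (2*(I*√3) + 125)² = (2*I*√3 + 125)² = (125 + 2*I*√3)²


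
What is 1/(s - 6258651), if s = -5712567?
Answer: -1/11971218 ≈ -8.3534e-8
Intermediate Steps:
1/(s - 6258651) = 1/(-5712567 - 6258651) = 1/(-11971218) = -1/11971218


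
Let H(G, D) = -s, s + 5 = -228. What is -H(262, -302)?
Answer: -233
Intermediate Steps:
s = -233 (s = -5 - 228 = -233)
H(G, D) = 233 (H(G, D) = -1*(-233) = 233)
-H(262, -302) = -1*233 = -233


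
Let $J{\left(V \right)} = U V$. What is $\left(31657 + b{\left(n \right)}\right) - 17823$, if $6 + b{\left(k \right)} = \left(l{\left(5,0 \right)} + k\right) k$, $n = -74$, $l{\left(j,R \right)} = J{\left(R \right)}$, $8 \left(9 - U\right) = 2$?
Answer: $19304$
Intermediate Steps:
$U = \frac{35}{4}$ ($U = 9 - \frac{1}{4} = \frac{35}{4} \approx 8.75$)
$J{\left(V \right)} = \frac{35 V}{4}$
$l{\left(j,R \right)} = \frac{35 R}{4}$
$b{\left(k \right)} = -6 + k^{2}$ ($b{\left(k \right)} = -6 + \left(\frac{35}{4} \cdot 0 + k\right) k = -6 + \left(0 + k\right) k = -6 + k k = -6 + k^{2}$)
$\left(31657 + b{\left(n \right)}\right) - 17823 = \left(31657 - \left(6 - \left(-74\right)^{2}\right)\right) - 17823 = \left(31657 + \left(-6 + 5476\right)\right) - 17823 = \left(31657 + 5470\right) - 17823 = 37127 - 17823 = 19304$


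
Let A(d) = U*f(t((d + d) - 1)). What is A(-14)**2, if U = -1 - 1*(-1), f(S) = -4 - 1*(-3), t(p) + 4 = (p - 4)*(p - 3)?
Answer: 0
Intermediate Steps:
t(p) = -4 + (-4 + p)*(-3 + p) (t(p) = -4 + (p - 4)*(p - 3) = -4 + (-4 + p)*(-3 + p))
f(S) = -1 (f(S) = -4 + 3 = -1)
U = 0 (U = -1 + 1 = 0)
A(d) = 0 (A(d) = 0*(-1) = 0)
A(-14)**2 = 0**2 = 0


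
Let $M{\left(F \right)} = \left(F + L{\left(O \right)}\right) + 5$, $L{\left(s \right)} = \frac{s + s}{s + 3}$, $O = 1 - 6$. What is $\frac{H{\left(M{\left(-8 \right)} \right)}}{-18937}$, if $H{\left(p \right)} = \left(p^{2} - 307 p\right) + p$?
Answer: $\frac{608}{18937} \approx 0.032106$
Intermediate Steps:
$O = -5$ ($O = 1 - 6 = -5$)
$L{\left(s \right)} = \frac{2 s}{3 + s}$
$M{\left(F \right)} = 10 + F$ ($M{\left(F \right)} = \left(F + 2 \left(-5\right) \frac{1}{3 - 5}\right) + 5 = \left(F + 2 \left(-5\right) \frac{1}{-2}\right) + 5 = \left(F + 2 \left(-5\right) \left(- \frac{1}{2}\right)\right) + 5 = \left(F + 5\right) + 5 = \left(5 + F\right) + 5 = 10 + F$)
$H{\left(p \right)} = p^{2} - 306 p$
$\frac{H{\left(M{\left(-8 \right)} \right)}}{-18937} = \frac{\left(10 - 8\right) \left(-306 + \left(10 - 8\right)\right)}{-18937} = 2 \left(-306 + 2\right) \left(- \frac{1}{18937}\right) = 2 \left(-304\right) \left(- \frac{1}{18937}\right) = \left(-608\right) \left(- \frac{1}{18937}\right) = \frac{608}{18937}$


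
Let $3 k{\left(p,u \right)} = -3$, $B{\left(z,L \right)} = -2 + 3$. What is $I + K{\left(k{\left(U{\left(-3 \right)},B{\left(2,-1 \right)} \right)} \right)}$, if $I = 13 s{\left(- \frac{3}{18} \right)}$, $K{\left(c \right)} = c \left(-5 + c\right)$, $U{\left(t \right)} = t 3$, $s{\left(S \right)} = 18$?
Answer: $240$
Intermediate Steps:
$B{\left(z,L \right)} = 1$
$U{\left(t \right)} = 3 t$
$k{\left(p,u \right)} = -1$ ($k{\left(p,u \right)} = \frac{1}{3} \left(-3\right) = -1$)
$I = 234$ ($I = 13 \cdot 18 = 234$)
$I + K{\left(k{\left(U{\left(-3 \right)},B{\left(2,-1 \right)} \right)} \right)} = 234 - \left(-5 - 1\right) = 234 - -6 = 234 + 6 = 240$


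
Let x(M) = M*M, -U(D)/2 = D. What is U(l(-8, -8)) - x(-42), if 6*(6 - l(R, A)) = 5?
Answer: -5323/3 ≈ -1774.3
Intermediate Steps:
l(R, A) = 31/6 (l(R, A) = 6 - ⅙*5 = 6 - ⅚ = 31/6)
U(D) = -2*D
x(M) = M²
U(l(-8, -8)) - x(-42) = -2*31/6 - 1*(-42)² = -31/3 - 1*1764 = -31/3 - 1764 = -5323/3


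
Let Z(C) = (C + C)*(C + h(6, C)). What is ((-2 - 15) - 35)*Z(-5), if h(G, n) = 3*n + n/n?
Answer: -9880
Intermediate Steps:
h(G, n) = 1 + 3*n (h(G, n) = 3*n + 1 = 1 + 3*n)
Z(C) = 2*C*(1 + 4*C) (Z(C) = (C + C)*(C + (1 + 3*C)) = (2*C)*(1 + 4*C) = 2*C*(1 + 4*C))
((-2 - 15) - 35)*Z(-5) = ((-2 - 15) - 35)*(2*(-5)*(1 + 4*(-5))) = (-17 - 35)*(2*(-5)*(1 - 20)) = -104*(-5)*(-19) = -52*190 = -9880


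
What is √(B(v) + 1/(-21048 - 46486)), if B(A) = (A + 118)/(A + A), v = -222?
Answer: √13161755489802/7496274 ≈ 0.48396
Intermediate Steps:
B(A) = (118 + A)/(2*A) (B(A) = (118 + A)/((2*A)) = (118 + A)*(1/(2*A)) = (118 + A)/(2*A))
√(B(v) + 1/(-21048 - 46486)) = √((½)*(118 - 222)/(-222) + 1/(-21048 - 46486)) = √((½)*(-1/222)*(-104) + 1/(-67534)) = √(26/111 - 1/67534) = √(1755773/7496274) = √13161755489802/7496274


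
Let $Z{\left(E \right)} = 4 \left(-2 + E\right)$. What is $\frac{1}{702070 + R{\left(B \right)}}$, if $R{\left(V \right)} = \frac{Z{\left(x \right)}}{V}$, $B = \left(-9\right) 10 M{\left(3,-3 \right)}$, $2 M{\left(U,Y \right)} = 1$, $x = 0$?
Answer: $\frac{45}{31593158} \approx 1.4244 \cdot 10^{-6}$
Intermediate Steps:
$M{\left(U,Y \right)} = \frac{1}{2}$ ($M{\left(U,Y \right)} = \frac{1}{2} \cdot 1 = \frac{1}{2}$)
$Z{\left(E \right)} = -8 + 4 E$
$B = -45$ ($B = \left(-9\right) 10 \cdot \frac{1}{2} = \left(-90\right) \frac{1}{2} = -45$)
$R{\left(V \right)} = - \frac{8}{V}$ ($R{\left(V \right)} = \frac{-8 + 4 \cdot 0}{V} = \frac{-8 + 0}{V} = - \frac{8}{V}$)
$\frac{1}{702070 + R{\left(B \right)}} = \frac{1}{702070 - \frac{8}{-45}} = \frac{1}{702070 - - \frac{8}{45}} = \frac{1}{702070 + \frac{8}{45}} = \frac{1}{\frac{31593158}{45}} = \frac{45}{31593158}$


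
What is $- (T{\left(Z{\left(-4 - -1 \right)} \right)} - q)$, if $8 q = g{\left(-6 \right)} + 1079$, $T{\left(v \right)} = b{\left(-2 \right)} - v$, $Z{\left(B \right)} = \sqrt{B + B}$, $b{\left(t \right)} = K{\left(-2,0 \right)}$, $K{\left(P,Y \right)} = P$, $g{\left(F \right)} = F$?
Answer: $\frac{1089}{8} + i \sqrt{6} \approx 136.13 + 2.4495 i$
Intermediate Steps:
$b{\left(t \right)} = -2$
$Z{\left(B \right)} = \sqrt{2} \sqrt{B}$ ($Z{\left(B \right)} = \sqrt{2 B} = \sqrt{2} \sqrt{B}$)
$T{\left(v \right)} = -2 - v$
$q = \frac{1073}{8}$ ($q = \frac{-6 + 1079}{8} = \frac{1}{8} \cdot 1073 = \frac{1073}{8} \approx 134.13$)
$- (T{\left(Z{\left(-4 - -1 \right)} \right)} - q) = - (\left(-2 - \sqrt{2} \sqrt{-4 - -1}\right) - \frac{1073}{8}) = - (\left(-2 - \sqrt{2} \sqrt{-4 + 1}\right) - \frac{1073}{8}) = - (\left(-2 - \sqrt{2} \sqrt{-3}\right) - \frac{1073}{8}) = - (\left(-2 - \sqrt{2} i \sqrt{3}\right) - \frac{1073}{8}) = - (\left(-2 - i \sqrt{6}\right) - \frac{1073}{8}) = - (- \frac{1089}{8} - i \sqrt{6}) = \frac{1089}{8} + i \sqrt{6}$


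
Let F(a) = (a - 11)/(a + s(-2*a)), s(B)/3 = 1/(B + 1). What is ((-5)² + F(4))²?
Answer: 331776/625 ≈ 530.84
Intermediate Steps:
s(B) = 3/(1 + B) (s(B) = 3/(B + 1) = 3/(1 + B))
F(a) = (-11 + a)/(a + 3/(1 - 2*a)) (F(a) = (a - 11)/(a + 3/(1 - 2*a)) = (-11 + a)/(a + 3/(1 - 2*a)))
((-5)² + F(4))² = ((-5)² + (-1 + 2*4)*(-11 + 4)/(-3 + 4*(-1 + 2*4)))² = (25 + (-1 + 8)*(-7)/(-3 + 4*(-1 + 8)))² = (25 + 7*(-7)/(-3 + 4*7))² = (25 + 7*(-7)/(-3 + 28))² = (25 + 7*(-7)/25)² = (25 + (1/25)*7*(-7))² = (25 - 49/25)² = (576/25)² = 331776/625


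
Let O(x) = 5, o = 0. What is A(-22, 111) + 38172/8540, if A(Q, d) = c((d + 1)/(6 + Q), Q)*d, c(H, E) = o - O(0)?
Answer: -1175382/2135 ≈ -550.53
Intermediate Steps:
c(H, E) = -5 (c(H, E) = 0 - 1*5 = 0 - 5 = -5)
A(Q, d) = -5*d
A(-22, 111) + 38172/8540 = -5*111 + 38172/8540 = -555 + 38172*(1/8540) = -555 + 9543/2135 = -1175382/2135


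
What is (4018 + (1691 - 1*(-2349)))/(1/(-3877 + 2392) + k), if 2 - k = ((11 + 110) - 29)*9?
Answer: -11966130/1226611 ≈ -9.7554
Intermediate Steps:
k = -826 (k = 2 - ((11 + 110) - 29)*9 = 2 - (121 - 29)*9 = 2 - 92*9 = 2 - 1*828 = 2 - 828 = -826)
(4018 + (1691 - 1*(-2349)))/(1/(-3877 + 2392) + k) = (4018 + (1691 - 1*(-2349)))/(1/(-3877 + 2392) - 826) = (4018 + (1691 + 2349))/(1/(-1485) - 826) = (4018 + 4040)/(-1/1485 - 826) = 8058/(-1226611/1485) = 8058*(-1485/1226611) = -11966130/1226611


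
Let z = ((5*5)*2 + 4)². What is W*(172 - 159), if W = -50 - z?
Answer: -38558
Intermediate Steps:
z = 2916 (z = (25*2 + 4)² = (50 + 4)² = 54² = 2916)
W = -2966 (W = -50 - 1*2916 = -50 - 2916 = -2966)
W*(172 - 159) = -2966*(172 - 159) = -2966*13 = -38558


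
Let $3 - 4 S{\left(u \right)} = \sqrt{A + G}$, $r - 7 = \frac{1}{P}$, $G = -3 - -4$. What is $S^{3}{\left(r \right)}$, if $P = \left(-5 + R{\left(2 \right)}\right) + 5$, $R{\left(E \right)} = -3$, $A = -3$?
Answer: $\frac{\left(3 - i \sqrt{2}\right)^{3}}{64} \approx 0.14063 - 0.55243 i$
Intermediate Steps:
$P = -3$ ($P = \left(-5 - 3\right) + 5 = -8 + 5 = -3$)
$G = 1$ ($G = -3 + 4 = 1$)
$r = \frac{20}{3}$ ($r = 7 + \frac{1}{-3} = 7 - \frac{1}{3} = \frac{20}{3} \approx 6.6667$)
$S{\left(u \right)} = \frac{3}{4} - \frac{i \sqrt{2}}{4}$ ($S{\left(u \right)} = \frac{3}{4} - \frac{\sqrt{-3 + 1}}{4} = \frac{3}{4} - \frac{\sqrt{-2}}{4} = \frac{3}{4} - \frac{i \sqrt{2}}{4}$)
$S^{3}{\left(r \right)} = \left(\frac{3}{4} - \frac{i \sqrt{2}}{4}\right)^{3}$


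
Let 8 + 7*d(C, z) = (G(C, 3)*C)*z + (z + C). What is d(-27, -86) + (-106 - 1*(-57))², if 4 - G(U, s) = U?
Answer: 88668/7 ≈ 12667.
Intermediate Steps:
G(U, s) = 4 - U
d(C, z) = -8/7 + C/7 + z/7 + C*z*(4 - C)/7 (d(C, z) = -8/7 + (((4 - C)*C)*z + (z + C))/7 = -8/7 + ((C*(4 - C))*z + (C + z))/7 = -8/7 + (C*z*(4 - C) + (C + z))/7 = -8/7 + (C + z + C*z*(4 - C))/7 = -8/7 + (C/7 + z/7 + C*z*(4 - C)/7) = -8/7 + C/7 + z/7 + C*z*(4 - C)/7)
d(-27, -86) + (-106 - 1*(-57))² = (-8/7 + (⅐)*(-27) + (⅐)*(-86) - ⅐*(-27)*(-86)*(-4 - 27)) + (-106 - 1*(-57))² = (-8/7 - 27/7 - 86/7 - ⅐*(-27)*(-86)*(-31)) + (-106 + 57)² = (-8/7 - 27/7 - 86/7 + 71982/7) + (-49)² = 71861/7 + 2401 = 88668/7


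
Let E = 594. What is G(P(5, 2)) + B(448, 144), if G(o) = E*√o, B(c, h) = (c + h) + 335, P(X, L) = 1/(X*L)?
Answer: 927 + 297*√10/5 ≈ 1114.8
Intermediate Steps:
P(X, L) = 1/(L*X)
B(c, h) = 335 + c + h
G(o) = 594*√o
G(P(5, 2)) + B(448, 144) = 594*√(1/(2*5)) + (335 + 448 + 144) = 594*√((½)*(⅕)) + 927 = 594*√(⅒) + 927 = 594*(√10/10) + 927 = 297*√10/5 + 927 = 927 + 297*√10/5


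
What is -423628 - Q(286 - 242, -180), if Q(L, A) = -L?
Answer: -423584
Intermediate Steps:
-423628 - Q(286 - 242, -180) = -423628 - (-1)*(286 - 242) = -423628 - (-1)*44 = -423628 - 1*(-44) = -423628 + 44 = -423584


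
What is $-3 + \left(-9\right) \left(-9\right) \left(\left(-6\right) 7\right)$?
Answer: $-3405$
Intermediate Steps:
$-3 + \left(-9\right) \left(-9\right) \left(\left(-6\right) 7\right) = -3 + 81 \left(-42\right) = -3 - 3402 = -3405$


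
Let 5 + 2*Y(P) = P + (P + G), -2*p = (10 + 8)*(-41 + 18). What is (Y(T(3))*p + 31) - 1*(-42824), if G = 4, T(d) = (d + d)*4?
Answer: 95439/2 ≈ 47720.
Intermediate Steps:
T(d) = 8*d (T(d) = (2*d)*4 = 8*d)
p = 207 (p = -(10 + 8)*(-41 + 18)/2 = -9*(-23) = -½*(-414) = 207)
Y(P) = -½ + P (Y(P) = -5/2 + (P + (P + 4))/2 = -5/2 + (P + (4 + P))/2 = -5/2 + (4 + 2*P)/2 = -5/2 + (2 + P) = -½ + P)
(Y(T(3))*p + 31) - 1*(-42824) = ((-½ + 8*3)*207 + 31) - 1*(-42824) = ((-½ + 24)*207 + 31) + 42824 = ((47/2)*207 + 31) + 42824 = (9729/2 + 31) + 42824 = 9791/2 + 42824 = 95439/2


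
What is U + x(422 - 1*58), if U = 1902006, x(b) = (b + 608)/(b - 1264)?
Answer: 47550123/25 ≈ 1.9020e+6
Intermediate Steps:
x(b) = (608 + b)/(-1264 + b)
U + x(422 - 1*58) = 1902006 + (608 + (422 - 1*58))/(-1264 + (422 - 1*58)) = 1902006 + (608 + (422 - 58))/(-1264 + (422 - 58)) = 1902006 + (608 + 364)/(-1264 + 364) = 1902006 + 972/(-900) = 1902006 - 1/900*972 = 1902006 - 27/25 = 47550123/25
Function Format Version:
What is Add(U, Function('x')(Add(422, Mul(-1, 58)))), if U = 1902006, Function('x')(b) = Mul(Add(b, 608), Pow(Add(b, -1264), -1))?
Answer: Rational(47550123, 25) ≈ 1.9020e+6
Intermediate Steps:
Function('x')(b) = Mul(Pow(Add(-1264, b), -1), Add(608, b)) (Function('x')(b) = Mul(Add(608, b), Pow(Add(-1264, b), -1)) = Mul(Pow(Add(-1264, b), -1), Add(608, b)))
Add(U, Function('x')(Add(422, Mul(-1, 58)))) = Add(1902006, Mul(Pow(Add(-1264, Add(422, Mul(-1, 58))), -1), Add(608, Add(422, Mul(-1, 58))))) = Add(1902006, Mul(Pow(Add(-1264, Add(422, -58)), -1), Add(608, Add(422, -58)))) = Add(1902006, Mul(Pow(Add(-1264, 364), -1), Add(608, 364))) = Add(1902006, Mul(Pow(-900, -1), 972)) = Add(1902006, Mul(Rational(-1, 900), 972)) = Add(1902006, Rational(-27, 25)) = Rational(47550123, 25)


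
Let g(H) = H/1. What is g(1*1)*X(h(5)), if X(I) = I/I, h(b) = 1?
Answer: 1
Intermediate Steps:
g(H) = H (g(H) = H*1 = H)
X(I) = 1
g(1*1)*X(h(5)) = (1*1)*1 = 1*1 = 1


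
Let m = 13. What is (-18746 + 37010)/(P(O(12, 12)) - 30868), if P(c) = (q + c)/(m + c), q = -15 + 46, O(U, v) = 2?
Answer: -30440/51443 ≈ -0.59172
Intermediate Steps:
q = 31
P(c) = (31 + c)/(13 + c)
(-18746 + 37010)/(P(O(12, 12)) - 30868) = (-18746 + 37010)/((31 + 2)/(13 + 2) - 30868) = 18264/(33/15 - 30868) = 18264/((1/15)*33 - 30868) = 18264/(11/5 - 30868) = 18264/(-154329/5) = 18264*(-5/154329) = -30440/51443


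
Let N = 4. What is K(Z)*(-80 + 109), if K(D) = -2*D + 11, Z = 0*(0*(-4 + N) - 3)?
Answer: 319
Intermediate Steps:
Z = 0 (Z = 0*(0*(-4 + 4) - 3) = 0*(0*0 - 3) = 0*(0 - 3) = 0*(-3) = 0)
K(D) = 11 - 2*D
K(Z)*(-80 + 109) = (11 - 2*0)*(-80 + 109) = (11 + 0)*29 = 11*29 = 319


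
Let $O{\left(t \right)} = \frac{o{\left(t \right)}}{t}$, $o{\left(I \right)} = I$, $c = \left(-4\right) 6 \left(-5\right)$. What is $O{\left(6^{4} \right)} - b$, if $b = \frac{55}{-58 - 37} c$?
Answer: $\frac{1339}{19} \approx 70.474$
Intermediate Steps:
$c = 120$ ($c = \left(-24\right) \left(-5\right) = 120$)
$O{\left(t \right)} = 1$ ($O{\left(t \right)} = \frac{t}{t} = 1$)
$b = - \frac{1320}{19}$ ($b = \frac{55}{-58 - 37} \cdot 120 = \frac{55}{-95} \cdot 120 = 55 \left(- \frac{1}{95}\right) 120 = \left(- \frac{11}{19}\right) 120 = - \frac{1320}{19} \approx -69.474$)
$O{\left(6^{4} \right)} - b = 1 - - \frac{1320}{19} = 1 + \frac{1320}{19} = \frac{1339}{19}$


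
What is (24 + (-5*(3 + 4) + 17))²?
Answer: 36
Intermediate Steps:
(24 + (-5*(3 + 4) + 17))² = (24 + (-5*7 + 17))² = (24 + (-35 + 17))² = (24 - 18)² = 6² = 36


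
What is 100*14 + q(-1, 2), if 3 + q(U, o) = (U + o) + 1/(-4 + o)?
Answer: 2795/2 ≈ 1397.5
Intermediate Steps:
q(U, o) = -3 + U + o + 1/(-4 + o) (q(U, o) = -3 + ((U + o) + 1/(-4 + o)) = -3 + (U + o + 1/(-4 + o)) = -3 + U + o + 1/(-4 + o))
100*14 + q(-1, 2) = 100*14 + (13 + 2**2 - 7*2 - 4*(-1) - 1*2)/(-4 + 2) = 1400 + (13 + 4 - 14 + 4 - 2)/(-2) = 1400 - 1/2*5 = 1400 - 5/2 = 2795/2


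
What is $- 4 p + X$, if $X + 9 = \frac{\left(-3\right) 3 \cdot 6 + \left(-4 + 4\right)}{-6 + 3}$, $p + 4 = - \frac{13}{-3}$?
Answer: $\frac{23}{3} \approx 7.6667$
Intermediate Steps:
$p = \frac{1}{3}$ ($p = -4 - \frac{13}{-3} = -4 - - \frac{13}{3} = -4 + \frac{13}{3} = \frac{1}{3} \approx 0.33333$)
$X = 9$ ($X = -9 + \frac{\left(-3\right) 3 \cdot 6 + \left(-4 + 4\right)}{-6 + 3} = -9 + \frac{\left(-9\right) 6 + 0}{-3} = -9 + \left(-54 + 0\right) \left(- \frac{1}{3}\right) = -9 - -18 = -9 + 18 = 9$)
$- 4 p + X = \left(-4\right) \frac{1}{3} + 9 = - \frac{4}{3} + 9 = \frac{23}{3}$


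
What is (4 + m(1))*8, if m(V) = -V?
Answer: 24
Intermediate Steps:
(4 + m(1))*8 = (4 - 1*1)*8 = (4 - 1)*8 = 3*8 = 24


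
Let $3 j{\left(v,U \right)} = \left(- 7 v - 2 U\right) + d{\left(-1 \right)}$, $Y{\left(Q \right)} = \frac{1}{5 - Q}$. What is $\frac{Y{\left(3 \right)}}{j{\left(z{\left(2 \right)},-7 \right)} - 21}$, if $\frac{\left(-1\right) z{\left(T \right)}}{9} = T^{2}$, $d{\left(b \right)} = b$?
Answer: $\frac{3}{404} \approx 0.0074257$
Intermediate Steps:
$z{\left(T \right)} = - 9 T^{2}$
$j{\left(v,U \right)} = - \frac{1}{3} - \frac{7 v}{3} - \frac{2 U}{3}$ ($j{\left(v,U \right)} = \frac{\left(- 7 v - 2 U\right) - 1}{3} = \frac{-1 - 7 v - 2 U}{3} = - \frac{1}{3} - \frac{7 v}{3} - \frac{2 U}{3}$)
$\frac{Y{\left(3 \right)}}{j{\left(z{\left(2 \right)},-7 \right)} - 21} = \frac{\left(-1\right) \frac{1}{-5 + 3}}{\left(- \frac{1}{3} - \frac{7 \left(- 9 \cdot 2^{2}\right)}{3} - - \frac{14}{3}\right) - 21} = \frac{\left(-1\right) \frac{1}{-2}}{\left(- \frac{1}{3} - \frac{7 \left(\left(-9\right) 4\right)}{3} + \frac{14}{3}\right) - 21} = \frac{\left(-1\right) \left(- \frac{1}{2}\right)}{\left(- \frac{1}{3} - -84 + \frac{14}{3}\right) - 21} = \frac{1}{2 \left(\left(- \frac{1}{3} + 84 + \frac{14}{3}\right) - 21\right)} = \frac{1}{2 \left(\frac{265}{3} - 21\right)} = \frac{1}{2 \cdot \frac{202}{3}} = \frac{1}{2} \cdot \frac{3}{202} = \frac{3}{404}$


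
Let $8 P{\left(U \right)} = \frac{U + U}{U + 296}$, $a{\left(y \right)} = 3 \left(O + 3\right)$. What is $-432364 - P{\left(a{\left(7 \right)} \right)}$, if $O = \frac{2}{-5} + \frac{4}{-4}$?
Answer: $- \frac{325137731}{752} \approx -4.3236 \cdot 10^{5}$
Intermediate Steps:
$O = - \frac{7}{5}$ ($O = 2 \left(- \frac{1}{5}\right) + 4 \left(- \frac{1}{4}\right) = - \frac{2}{5} - 1 = - \frac{7}{5} \approx -1.4$)
$a{\left(y \right)} = \frac{24}{5}$ ($a{\left(y \right)} = 3 \left(- \frac{7}{5} + 3\right) = 3 \cdot \frac{8}{5} = \frac{24}{5}$)
$P{\left(U \right)} = \frac{U}{4 \left(296 + U\right)}$ ($P{\left(U \right)} = \frac{\left(U + U\right) \frac{1}{U + 296}}{8} = \frac{2 U \frac{1}{296 + U}}{8} = \frac{U}{4 \left(296 + U\right)}$)
$-432364 - P{\left(a{\left(7 \right)} \right)} = -432364 - \frac{1}{4} \cdot \frac{24}{5} \frac{1}{296 + \frac{24}{5}} = -432364 - \frac{1}{4} \cdot \frac{24}{5} \frac{1}{\frac{1504}{5}} = -432364 - \frac{1}{4} \cdot \frac{24}{5} \cdot \frac{5}{1504} = -432364 - \frac{3}{752} = - \frac{325137731}{752}$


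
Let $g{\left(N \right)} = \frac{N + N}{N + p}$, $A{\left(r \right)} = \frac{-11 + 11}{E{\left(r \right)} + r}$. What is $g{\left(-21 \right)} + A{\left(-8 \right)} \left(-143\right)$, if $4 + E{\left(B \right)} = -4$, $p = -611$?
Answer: $\frac{21}{316} \approx 0.066456$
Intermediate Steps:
$E{\left(B \right)} = -8$ ($E{\left(B \right)} = -4 - 4 = -8$)
$A{\left(r \right)} = 0$ ($A{\left(r \right)} = \frac{-11 + 11}{-8 + r} = \frac{0}{-8 + r} = 0$)
$g{\left(N \right)} = \frac{2 N}{-611 + N}$ ($g{\left(N \right)} = \frac{N + N}{N - 611} = \frac{2 N}{-611 + N}$)
$g{\left(-21 \right)} + A{\left(-8 \right)} \left(-143\right) = 2 \left(-21\right) \frac{1}{-611 - 21} + 0 \left(-143\right) = 2 \left(-21\right) \frac{1}{-632} + 0 = 2 \left(-21\right) \left(- \frac{1}{632}\right) + 0 = \frac{21}{316} + 0 = \frac{21}{316}$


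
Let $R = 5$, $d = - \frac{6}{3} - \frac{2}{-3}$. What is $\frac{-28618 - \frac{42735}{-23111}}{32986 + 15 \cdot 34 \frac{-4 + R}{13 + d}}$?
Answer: $- \frac{420857731}{485768008} \approx -0.86638$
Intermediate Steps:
$d = - \frac{4}{3}$ ($d = \left(-6\right) \frac{1}{3} - - \frac{2}{3} = -2 + \frac{2}{3} = - \frac{4}{3} \approx -1.3333$)
$\frac{-28618 - \frac{42735}{-23111}}{32986 + 15 \cdot 34 \frac{-4 + R}{13 + d}} = \frac{-28618 - \frac{42735}{-23111}}{32986 + 15 \cdot 34 \frac{-4 + 5}{13 - \frac{4}{3}}} = \frac{-28618 - - \frac{3885}{2101}}{32986 + 510 \cdot 1 \frac{1}{\frac{35}{3}}} = \frac{-28618 + \frac{3885}{2101}}{32986 + 510 \cdot 1 \cdot \frac{3}{35}} = - \frac{60122533}{2101 \left(32986 + 510 \cdot \frac{3}{35}\right)} = - \frac{60122533}{2101 \left(32986 + \frac{306}{7}\right)} = - \frac{60122533}{2101 \cdot \frac{231208}{7}} = \left(- \frac{60122533}{2101}\right) \frac{7}{231208} = - \frac{420857731}{485768008}$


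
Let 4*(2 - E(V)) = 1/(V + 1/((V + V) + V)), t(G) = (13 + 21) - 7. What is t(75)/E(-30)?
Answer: 145854/10849 ≈ 13.444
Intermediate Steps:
t(G) = 27 (t(G) = 34 - 7 = 27)
E(V) = 2 - 1/(4*(V + 1/(3*V))) (E(V) = 2 - 1/(4*(V + 1/((V + V) + V))) = 2 - 1/(4*(V + 1/(2*V + V))) = 2 - 1/(4*(V + 1/(3*V))))
t(75)/E(-30) = 27/(((8 - 3*(-30) + 24*(-30)²)/(4*(1 + 3*(-30)²)))) = 27/(((8 + 90 + 24*900)/(4*(1 + 3*900)))) = 27/(((8 + 90 + 21600)/(4*(1 + 2700)))) = 27/(((¼)*21698/2701)) = 27/(((¼)*(1/2701)*21698)) = 27/(10849/5402) = 27*(5402/10849) = 145854/10849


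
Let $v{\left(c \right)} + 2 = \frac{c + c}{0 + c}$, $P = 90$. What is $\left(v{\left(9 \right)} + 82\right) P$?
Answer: $7380$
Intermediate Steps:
$v{\left(c \right)} = 0$ ($v{\left(c \right)} = -2 + \frac{c + c}{0 + c} = -2 + \frac{2 c}{c} = -2 + 2 = 0$)
$\left(v{\left(9 \right)} + 82\right) P = \left(0 + 82\right) 90 = 82 \cdot 90 = 7380$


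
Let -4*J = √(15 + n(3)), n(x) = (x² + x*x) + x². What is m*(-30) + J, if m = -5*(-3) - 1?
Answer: -420 - √42/4 ≈ -421.62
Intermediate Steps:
n(x) = 3*x² (n(x) = (x² + x²) + x² = 2*x² + x² = 3*x²)
J = -√42/4 (J = -√(15 + 3*3²)/4 = -√(15 + 3*9)/4 = -√(15 + 27)/4 = -√42/4 ≈ -1.6202)
m = 14 (m = 15 - 1 = 14)
m*(-30) + J = 14*(-30) - √42/4 = -420 - √42/4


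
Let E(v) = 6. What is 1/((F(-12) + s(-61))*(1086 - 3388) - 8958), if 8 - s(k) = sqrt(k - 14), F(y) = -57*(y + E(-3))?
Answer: -407329/332032548632 - 5755*I*sqrt(3)/332032548632 ≈ -1.2268e-6 - 3.0021e-8*I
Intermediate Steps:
F(y) = -342 - 57*y (F(y) = -57*(y + 6) = -57*(6 + y) = -342 - 57*y)
s(k) = 8 - sqrt(-14 + k) (s(k) = 8 - sqrt(k - 14) = 8 - sqrt(-14 + k))
1/((F(-12) + s(-61))*(1086 - 3388) - 8958) = 1/(((-342 - 57*(-12)) + (8 - sqrt(-14 - 61)))*(1086 - 3388) - 8958) = 1/(((-342 + 684) + (8 - sqrt(-75)))*(-2302) - 8958) = 1/((342 + (8 - 5*I*sqrt(3)))*(-2302) - 8958) = 1/((350 - 5*I*sqrt(3))*(-2302) - 8958) = 1/((-805700 + 11510*I*sqrt(3)) - 8958) = 1/(-814658 + 11510*I*sqrt(3))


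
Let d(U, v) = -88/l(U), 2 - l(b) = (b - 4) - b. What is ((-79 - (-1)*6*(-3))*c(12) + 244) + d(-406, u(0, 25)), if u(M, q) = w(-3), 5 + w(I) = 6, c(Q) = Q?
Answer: -2804/3 ≈ -934.67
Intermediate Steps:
w(I) = 1 (w(I) = -5 + 6 = 1)
l(b) = 6 (l(b) = 2 - ((b - 4) - b) = 2 - ((-4 + b) - b) = 2 - 1*(-4) = 2 + 4 = 6)
u(M, q) = 1
d(U, v) = -44/3 (d(U, v) = -88/6 = -88*⅙ = -44/3)
((-79 - (-1)*6*(-3))*c(12) + 244) + d(-406, u(0, 25)) = ((-79 - (-1)*6*(-3))*12 + 244) - 44/3 = ((-79 - (-1)*(-18))*12 + 244) - 44/3 = ((-79 - 1*18)*12 + 244) - 44/3 = ((-79 - 18)*12 + 244) - 44/3 = (-97*12 + 244) - 44/3 = (-1164 + 244) - 44/3 = -920 - 44/3 = -2804/3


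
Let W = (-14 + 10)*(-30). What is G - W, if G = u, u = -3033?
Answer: -3153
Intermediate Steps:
G = -3033
W = 120 (W = -4*(-30) = 120)
G - W = -3033 - 1*120 = -3033 - 120 = -3153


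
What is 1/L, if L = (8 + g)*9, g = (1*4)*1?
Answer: 1/108 ≈ 0.0092593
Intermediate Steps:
g = 4 (g = 4*1 = 4)
L = 108 (L = (8 + 4)*9 = 12*9 = 108)
1/L = 1/108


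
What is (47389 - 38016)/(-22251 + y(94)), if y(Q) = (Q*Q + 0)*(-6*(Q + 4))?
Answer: -9373/5217819 ≈ -0.0017963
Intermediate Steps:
y(Q) = Q²*(-24 - 6*Q) (y(Q) = (Q² + 0)*(-6*(4 + Q)) = Q²*(-24 - 6*Q))
(47389 - 38016)/(-22251 + y(94)) = (47389 - 38016)/(-22251 + 6*94²*(-4 - 1*94)) = 9373/(-22251 + 6*8836*(-4 - 94)) = 9373/(-22251 + 6*8836*(-98)) = 9373/(-22251 - 5195568) = 9373/(-5217819) = 9373*(-1/5217819) = -9373/5217819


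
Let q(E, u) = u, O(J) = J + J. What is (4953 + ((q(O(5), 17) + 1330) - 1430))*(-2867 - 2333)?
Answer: -25324000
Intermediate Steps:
O(J) = 2*J
(4953 + ((q(O(5), 17) + 1330) - 1430))*(-2867 - 2333) = (4953 + ((17 + 1330) - 1430))*(-2867 - 2333) = (4953 + (1347 - 1430))*(-5200) = (4953 - 83)*(-5200) = 4870*(-5200) = -25324000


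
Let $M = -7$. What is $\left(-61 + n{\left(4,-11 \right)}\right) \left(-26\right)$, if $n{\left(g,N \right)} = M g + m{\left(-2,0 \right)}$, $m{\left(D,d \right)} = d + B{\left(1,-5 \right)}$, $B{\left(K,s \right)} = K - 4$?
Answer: $2392$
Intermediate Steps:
$B{\left(K,s \right)} = -4 + K$
$m{\left(D,d \right)} = -3 + d$ ($m{\left(D,d \right)} = d + \left(-4 + 1\right) = d - 3 = -3 + d$)
$n{\left(g,N \right)} = -3 - 7 g$ ($n{\left(g,N \right)} = - 7 g + \left(-3 + 0\right) = - 7 g - 3 = -3 - 7 g$)
$\left(-61 + n{\left(4,-11 \right)}\right) \left(-26\right) = \left(-61 - 31\right) \left(-26\right) = \left(-92\right) \left(-26\right) = 2392$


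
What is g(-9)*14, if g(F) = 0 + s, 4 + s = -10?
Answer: -196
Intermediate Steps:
s = -14 (s = -4 - 10 = -14)
g(F) = -14 (g(F) = 0 - 14 = -14)
g(-9)*14 = -14*14 = -196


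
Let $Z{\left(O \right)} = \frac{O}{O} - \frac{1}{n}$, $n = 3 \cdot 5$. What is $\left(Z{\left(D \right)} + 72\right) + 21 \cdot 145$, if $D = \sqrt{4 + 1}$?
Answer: $\frac{46769}{15} \approx 3117.9$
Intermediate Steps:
$n = 15$
$D = \sqrt{5} \approx 2.2361$
$Z{\left(O \right)} = \frac{14}{15}$ ($Z{\left(O \right)} = \frac{O}{O} - \frac{1}{15} = 1 - \frac{1}{15} = \frac{14}{15}$)
$\left(Z{\left(D \right)} + 72\right) + 21 \cdot 145 = \left(\frac{14}{15} + 72\right) + 21 \cdot 145 = \frac{1094}{15} + 3045 = \frac{46769}{15}$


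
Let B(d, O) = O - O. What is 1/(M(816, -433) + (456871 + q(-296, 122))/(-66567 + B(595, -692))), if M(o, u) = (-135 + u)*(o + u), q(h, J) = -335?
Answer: -66567/14481707984 ≈ -4.5966e-6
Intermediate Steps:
B(d, O) = 0
1/(M(816, -433) + (456871 + q(-296, 122))/(-66567 + B(595, -692))) = 1/(((-433)² - 135*816 - 135*(-433) + 816*(-433)) + (456871 - 335)/(-66567 + 0)) = 1/((187489 - 110160 + 58455 - 353328) + 456536/(-66567)) = 1/(-217544 + 456536*(-1/66567)) = 1/(-217544 - 456536/66567) = 1/(-14481707984/66567) = -66567/14481707984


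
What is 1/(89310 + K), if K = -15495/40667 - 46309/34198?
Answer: 1390730066/124203689048347 ≈ 1.1197e-5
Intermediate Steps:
K = -2413146113/1390730066 (K = -15495*1/40667 - 46309*1/34198 = -15495/40667 - 46309/34198 = -2413146113/1390730066 ≈ -1.7352)
1/(89310 + K) = 1/(89310 - 2413146113/1390730066) = 1/(124203689048347/1390730066) = 1390730066/124203689048347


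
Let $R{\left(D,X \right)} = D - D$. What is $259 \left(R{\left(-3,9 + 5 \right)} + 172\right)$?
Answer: $44548$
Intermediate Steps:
$R{\left(D,X \right)} = 0$
$259 \left(R{\left(-3,9 + 5 \right)} + 172\right) = 259 \left(0 + 172\right) = 259 \cdot 172 = 44548$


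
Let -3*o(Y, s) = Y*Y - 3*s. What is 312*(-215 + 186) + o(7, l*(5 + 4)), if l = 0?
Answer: -27193/3 ≈ -9064.3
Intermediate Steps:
o(Y, s) = s - Y²/3 (o(Y, s) = -(Y*Y - 3*s)/3 = -(Y² - 3*s)/3 = s - Y²/3)
312*(-215 + 186) + o(7, l*(5 + 4)) = 312*(-215 + 186) + (0*(5 + 4) - ⅓*7²) = 312*(-29) + (0*9 - ⅓*49) = -9048 + (0 - 49/3) = -9048 - 49/3 = -27193/3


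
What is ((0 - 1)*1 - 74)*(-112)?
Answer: 8400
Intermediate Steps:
((0 - 1)*1 - 74)*(-112) = (-1*1 - 74)*(-112) = (-1 - 74)*(-112) = -75*(-112) = 8400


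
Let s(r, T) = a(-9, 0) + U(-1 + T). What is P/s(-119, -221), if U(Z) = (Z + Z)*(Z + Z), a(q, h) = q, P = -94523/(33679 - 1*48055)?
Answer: 94523/2833897752 ≈ 3.3354e-5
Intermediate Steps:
P = 94523/14376 (P = -94523/(33679 - 48055) = -94523/(-14376) = -94523*(-1/14376) = 94523/14376 ≈ 6.5751)
U(Z) = 4*Z² (U(Z) = (2*Z)*(2*Z) = 4*Z²)
s(r, T) = -9 + 4*(-1 + T)²
P/s(-119, -221) = 94523/(14376*(-9 + 4*(-1 - 221)²)) = 94523/(14376*(-9 + 4*(-222)²)) = 94523/(14376*(-9 + 4*49284)) = 94523/(14376*(-9 + 197136)) = (94523/14376)/197127 = (94523/14376)*(1/197127) = 94523/2833897752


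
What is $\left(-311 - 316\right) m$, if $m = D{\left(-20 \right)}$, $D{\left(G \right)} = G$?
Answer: $12540$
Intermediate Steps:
$m = -20$
$\left(-311 - 316\right) m = \left(-311 - 316\right) \left(-20\right) = \left(-627\right) \left(-20\right) = 12540$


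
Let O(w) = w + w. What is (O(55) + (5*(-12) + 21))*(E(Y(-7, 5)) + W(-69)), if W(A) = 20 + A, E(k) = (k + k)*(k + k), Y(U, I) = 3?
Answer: -923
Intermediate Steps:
O(w) = 2*w
E(k) = 4*k² (E(k) = (2*k)*(2*k) = 4*k²)
(O(55) + (5*(-12) + 21))*(E(Y(-7, 5)) + W(-69)) = (2*55 + (5*(-12) + 21))*(4*3² + (20 - 69)) = (110 + (-60 + 21))*(4*9 - 49) = (110 - 39)*(36 - 49) = 71*(-13) = -923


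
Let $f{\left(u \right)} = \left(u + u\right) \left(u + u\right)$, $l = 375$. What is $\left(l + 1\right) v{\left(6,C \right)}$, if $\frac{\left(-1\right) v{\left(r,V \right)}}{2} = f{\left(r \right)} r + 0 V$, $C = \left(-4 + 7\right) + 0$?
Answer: $-649728$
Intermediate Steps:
$f{\left(u \right)} = 4 u^{2}$ ($f{\left(u \right)} = 2 u 2 u = 4 u^{2}$)
$C = 3$ ($C = 3 + 0 = 3$)
$v{\left(r,V \right)} = - 8 r^{3}$ ($v{\left(r,V \right)} = - 2 \left(4 r^{2} r + 0 V\right) = - 2 \left(4 r^{3} + 0\right) = - 2 \cdot 4 r^{3} = - 8 r^{3}$)
$\left(l + 1\right) v{\left(6,C \right)} = \left(375 + 1\right) \left(- 8 \cdot 6^{3}\right) = 376 \left(\left(-8\right) 216\right) = 376 \left(-1728\right) = -649728$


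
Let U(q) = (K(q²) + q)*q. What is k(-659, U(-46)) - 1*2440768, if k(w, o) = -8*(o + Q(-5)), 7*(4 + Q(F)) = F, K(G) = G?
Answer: -11752792/7 ≈ -1.6790e+6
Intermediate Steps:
U(q) = q*(q + q²) (U(q) = (q² + q)*q = (q + q²)*q = q*(q + q²))
Q(F) = -4 + F/7
k(w, o) = 264/7 - 8*o (k(w, o) = -8*(o + (-4 + (⅐)*(-5))) = -8*(o + (-4 - 5/7)) = -8*(o - 33/7) = -8*(-33/7 + o) = 264/7 - 8*o)
k(-659, U(-46)) - 1*2440768 = (264/7 - 8*(-46)²*(1 - 46)) - 1*2440768 = (264/7 - 16928*(-45)) - 2440768 = (264/7 - 8*(-95220)) - 2440768 = (264/7 + 761760) - 2440768 = 5332584/7 - 2440768 = -11752792/7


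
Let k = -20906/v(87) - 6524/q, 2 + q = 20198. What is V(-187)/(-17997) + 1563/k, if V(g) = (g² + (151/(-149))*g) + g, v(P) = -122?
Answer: 1016373616543241/141258060557418 ≈ 7.1952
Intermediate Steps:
q = 20196 (q = -2 + 20198 = 20196)
V(g) = g² - 2*g/149 (V(g) = (g² + (151*(-1/149))*g) + g = (g² - 151*g/149) + g = g² - 2*g/149)
k = 52677706/307989 (k = -20906/(-122) - 6524/20196 = -20906*(-1/122) - 6524*1/20196 = 10453/61 - 1631/5049 = 52677706/307989 ≈ 171.04)
V(-187)/(-17997) + 1563/k = ((1/149)*(-187)*(-2 + 149*(-187)))/(-17997) + 1563/(52677706/307989) = ((1/149)*(-187)*(-2 - 27863))*(-1/17997) + 1563*(307989/52677706) = ((1/149)*(-187)*(-27865))*(-1/17997) + 481386807/52677706 = (5210755/149)*(-1/17997) + 481386807/52677706 = -5210755/2681553 + 481386807/52677706 = 1016373616543241/141258060557418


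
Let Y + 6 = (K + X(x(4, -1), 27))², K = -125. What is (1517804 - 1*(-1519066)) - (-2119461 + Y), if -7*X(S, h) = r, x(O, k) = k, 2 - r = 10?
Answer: 251908824/49 ≈ 5.1410e+6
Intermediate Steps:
r = -8 (r = 2 - 1*10 = 2 - 10 = -8)
X(S, h) = 8/7 (X(S, h) = -⅐*(-8) = 8/7)
Y = 751395/49 (Y = -6 + (-125 + 8/7)² = -6 + (-867/7)² = -6 + 751689/49 = 751395/49 ≈ 15335.)
(1517804 - 1*(-1519066)) - (-2119461 + Y) = (1517804 - 1*(-1519066)) - (-2119461 + 751395/49) = (1517804 + 1519066) - 1*(-103102194/49) = 3036870 + 103102194/49 = 251908824/49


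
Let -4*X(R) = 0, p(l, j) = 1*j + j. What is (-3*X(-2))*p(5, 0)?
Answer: 0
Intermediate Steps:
p(l, j) = 2*j (p(l, j) = j + j = 2*j)
X(R) = 0 (X(R) = -¼*0 = 0)
(-3*X(-2))*p(5, 0) = (-3*0)*(2*0) = 0*0 = 0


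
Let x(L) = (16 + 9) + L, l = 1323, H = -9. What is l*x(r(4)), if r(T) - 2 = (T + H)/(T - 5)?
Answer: 42336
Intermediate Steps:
r(T) = 2 + (-9 + T)/(-5 + T) (r(T) = 2 + (T - 9)/(T - 5) = 2 + (-9 + T)/(-5 + T))
x(L) = 25 + L
l*x(r(4)) = 1323*(25 + (-19 + 3*4)/(-5 + 4)) = 1323*(25 + (-19 + 12)/(-1)) = 1323*(25 - 1*(-7)) = 1323*(25 + 7) = 1323*32 = 42336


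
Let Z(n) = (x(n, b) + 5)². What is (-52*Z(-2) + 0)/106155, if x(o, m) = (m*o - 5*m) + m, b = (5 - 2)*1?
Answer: -8788/106155 ≈ -0.082785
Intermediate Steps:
b = 3 (b = 3*1 = 3)
x(o, m) = -4*m + m*o (x(o, m) = (-5*m + m*o) + m = -4*m + m*o)
Z(n) = (-7 + 3*n)² (Z(n) = (3*(-4 + n) + 5)² = ((-12 + 3*n) + 5)² = (-7 + 3*n)²)
(-52*Z(-2) + 0)/106155 = (-52*(-7 + 3*(-2))² + 0)/106155 = (-52*(-7 - 6)² + 0)*(1/106155) = (-52*(-13)² + 0)*(1/106155) = (-52*169 + 0)*(1/106155) = (-8788 + 0)*(1/106155) = -8788*1/106155 = -8788/106155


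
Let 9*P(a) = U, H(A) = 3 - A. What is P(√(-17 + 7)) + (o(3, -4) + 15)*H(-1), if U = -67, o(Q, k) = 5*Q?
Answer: 1013/9 ≈ 112.56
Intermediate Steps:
P(a) = -67/9 (P(a) = (⅑)*(-67) = -67/9)
P(√(-17 + 7)) + (o(3, -4) + 15)*H(-1) = -67/9 + (5*3 + 15)*(3 - 1*(-1)) = -67/9 + (15 + 15)*(3 + 1) = -67/9 + 30*4 = -67/9 + 120 = 1013/9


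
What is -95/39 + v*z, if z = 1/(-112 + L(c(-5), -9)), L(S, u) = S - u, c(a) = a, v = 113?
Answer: -4889/1404 ≈ -3.4822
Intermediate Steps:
z = -1/108 (z = 1/(-112 + (-5 - 1*(-9))) = 1/(-112 + (-5 + 9)) = 1/(-112 + 4) = 1/(-108) = -1/108 ≈ -0.0092593)
-95/39 + v*z = -95/39 + 113*(-1/108) = -95*1/39 - 113/108 = -95/39 - 113/108 = -4889/1404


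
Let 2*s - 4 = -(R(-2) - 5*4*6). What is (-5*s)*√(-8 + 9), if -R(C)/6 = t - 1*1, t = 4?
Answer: -355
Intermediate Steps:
R(C) = -18 (R(C) = -6*(4 - 1*1) = -6*(4 - 1) = -6*3 = -18)
s = 71 (s = 2 + (-(-18 - 5*4*6))/2 = 2 + (-(-18 - 20*6))/2 = 2 + (-(-18 - 120))/2 = 2 + (-1*(-138))/2 = 2 + (½)*138 = 2 + 69 = 71)
(-5*s)*√(-8 + 9) = (-5*71)*√(-8 + 9) = -355*√1 = -355*1 = -355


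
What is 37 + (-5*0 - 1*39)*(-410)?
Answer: 16027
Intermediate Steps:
37 + (-5*0 - 1*39)*(-410) = 37 + (0 - 39)*(-410) = 37 - 39*(-410) = 37 + 15990 = 16027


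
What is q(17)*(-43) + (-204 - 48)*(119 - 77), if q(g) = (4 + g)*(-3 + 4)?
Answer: -11487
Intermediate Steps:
q(g) = 4 + g (q(g) = (4 + g)*1 = 4 + g)
q(17)*(-43) + (-204 - 48)*(119 - 77) = (4 + 17)*(-43) + (-204 - 48)*(119 - 77) = 21*(-43) - 252*42 = -903 - 10584 = -11487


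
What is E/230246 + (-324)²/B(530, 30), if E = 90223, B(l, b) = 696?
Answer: 1009712471/6677134 ≈ 151.22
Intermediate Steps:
E/230246 + (-324)²/B(530, 30) = 90223/230246 + (-324)²/696 = 90223*(1/230246) + 104976*(1/696) = 90223/230246 + 4374/29 = 1009712471/6677134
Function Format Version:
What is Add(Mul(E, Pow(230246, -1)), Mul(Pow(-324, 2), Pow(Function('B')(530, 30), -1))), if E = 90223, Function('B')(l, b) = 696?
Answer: Rational(1009712471, 6677134) ≈ 151.22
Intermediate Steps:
Add(Mul(E, Pow(230246, -1)), Mul(Pow(-324, 2), Pow(Function('B')(530, 30), -1))) = Add(Mul(90223, Pow(230246, -1)), Mul(Pow(-324, 2), Pow(696, -1))) = Add(Mul(90223, Rational(1, 230246)), Mul(104976, Rational(1, 696))) = Add(Rational(90223, 230246), Rational(4374, 29)) = Rational(1009712471, 6677134)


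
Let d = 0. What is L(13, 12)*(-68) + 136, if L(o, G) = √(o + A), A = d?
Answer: 136 - 68*√13 ≈ -109.18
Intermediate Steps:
A = 0
L(o, G) = √o (L(o, G) = √(o + 0) = √o)
L(13, 12)*(-68) + 136 = √13*(-68) + 136 = -68*√13 + 136 = 136 - 68*√13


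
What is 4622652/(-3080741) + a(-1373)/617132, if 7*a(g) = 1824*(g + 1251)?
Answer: -5163764112924/3327141745921 ≈ -1.5520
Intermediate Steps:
a(g) = 2281824/7 + 1824*g/7 (a(g) = (1824*(g + 1251))/7 = (1824*(1251 + g))/7 = (2281824 + 1824*g)/7 = 2281824/7 + 1824*g/7)
4622652/(-3080741) + a(-1373)/617132 = 4622652/(-3080741) + (2281824/7 + (1824/7)*(-1373))/617132 = 4622652*(-1/3080741) + (2281824/7 - 2504352/7)*(1/617132) = -4622652/3080741 - 222528/7*1/617132 = -4622652/3080741 - 55632/1079981 = -5163764112924/3327141745921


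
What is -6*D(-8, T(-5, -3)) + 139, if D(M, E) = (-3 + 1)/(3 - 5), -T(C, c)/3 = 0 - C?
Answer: 133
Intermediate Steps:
T(C, c) = 3*C (T(C, c) = -3*(0 - C) = -(-3)*C = 3*C)
D(M, E) = 1 (D(M, E) = -2/(-2) = -2*(-½) = 1)
-6*D(-8, T(-5, -3)) + 139 = -6*1 + 139 = -6 + 139 = 133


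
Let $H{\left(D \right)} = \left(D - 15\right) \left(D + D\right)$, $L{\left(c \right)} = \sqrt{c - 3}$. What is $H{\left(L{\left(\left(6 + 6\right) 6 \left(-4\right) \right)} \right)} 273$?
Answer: $-158886 - 8190 i \sqrt{291} \approx -1.5889 \cdot 10^{5} - 1.3971 \cdot 10^{5} i$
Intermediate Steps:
$L{\left(c \right)} = \sqrt{-3 + c}$
$H{\left(D \right)} = 2 D \left(-15 + D\right)$ ($H{\left(D \right)} = \left(-15 + D\right) 2 D = 2 D \left(-15 + D\right)$)
$H{\left(L{\left(\left(6 + 6\right) 6 \left(-4\right) \right)} \right)} 273 = 2 \sqrt{-3 + \left(6 + 6\right) 6 \left(-4\right)} \left(-15 + \sqrt{-3 + \left(6 + 6\right) 6 \left(-4\right)}\right) 273 = 2 \sqrt{-3 + 12 \cdot 6 \left(-4\right)} \left(-15 + \sqrt{-3 + 12 \cdot 6 \left(-4\right)}\right) 273 = 2 \sqrt{-3 + 72 \left(-4\right)} \left(-15 + \sqrt{-3 + 72 \left(-4\right)}\right) 273 = 2 \sqrt{-3 - 288} \left(-15 + \sqrt{-3 - 288}\right) 273 = 2 \sqrt{-291} \left(-15 + \sqrt{-291}\right) 273 = 2 i \sqrt{291} \left(-15 + i \sqrt{291}\right) 273 = 546 i \sqrt{291} \left(-15 + i \sqrt{291}\right)$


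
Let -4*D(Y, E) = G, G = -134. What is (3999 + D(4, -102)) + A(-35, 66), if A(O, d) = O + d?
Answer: 8127/2 ≈ 4063.5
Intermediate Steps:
D(Y, E) = 67/2 (D(Y, E) = -1/4*(-134) = 67/2)
(3999 + D(4, -102)) + A(-35, 66) = (3999 + 67/2) + (-35 + 66) = 8065/2 + 31 = 8127/2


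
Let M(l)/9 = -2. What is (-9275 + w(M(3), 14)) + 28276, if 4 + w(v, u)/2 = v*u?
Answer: 18489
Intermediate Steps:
M(l) = -18 (M(l) = 9*(-2) = -18)
w(v, u) = -8 + 2*u*v (w(v, u) = -8 + 2*(v*u) = -8 + 2*(u*v) = -8 + 2*u*v)
(-9275 + w(M(3), 14)) + 28276 = (-9275 + (-8 + 2*14*(-18))) + 28276 = (-9275 + (-8 - 504)) + 28276 = (-9275 - 512) + 28276 = -9787 + 28276 = 18489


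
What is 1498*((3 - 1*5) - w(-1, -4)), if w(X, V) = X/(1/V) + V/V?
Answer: -10486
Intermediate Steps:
w(X, V) = 1 + V*X (w(X, V) = X*V + 1 = V*X + 1 = 1 + V*X)
1498*((3 - 1*5) - w(-1, -4)) = 1498*((3 - 1*5) - (1 - 4*(-1))) = 1498*((3 - 5) - (1 + 4)) = 1498*(-2 - 1*5) = 1498*(-2 - 5) = 1498*(-7) = -10486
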